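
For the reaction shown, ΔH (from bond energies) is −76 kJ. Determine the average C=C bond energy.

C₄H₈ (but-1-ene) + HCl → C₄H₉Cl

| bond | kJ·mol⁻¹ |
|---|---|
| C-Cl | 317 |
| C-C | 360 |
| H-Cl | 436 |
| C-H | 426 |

Let D be the C=C bond energy.
Σ(broken) = 2×360 + 8×426 + 1×D + 1×436 = 4564 + D
Σ(formed) = 3×360 + 1×317 + 9×426 = 5231
ΔH = Σ(broken) − Σ(formed) = (4564 + D) − (5231) = −667 + D
Setting this equal to −76 kJ gives D = 591 kJ/mol.

D(C=C) ≈ 591 kJ/mol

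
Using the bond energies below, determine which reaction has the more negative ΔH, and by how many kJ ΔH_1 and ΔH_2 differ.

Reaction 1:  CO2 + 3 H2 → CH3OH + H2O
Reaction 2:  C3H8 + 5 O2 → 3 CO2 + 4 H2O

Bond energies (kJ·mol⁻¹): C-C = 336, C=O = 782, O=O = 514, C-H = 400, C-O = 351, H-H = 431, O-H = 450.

Reaction 1:
  Bonds broken (reactants):
    C=O: 2 × 782 = 1564
    H-H: 3 × 431 = 1293
    Σ(broken) = 2857 kJ
  Bonds formed (products):
    C-H: 3 × 400 = 1200
    C-O: 1 × 351 = 351
    O-H: 3 × 450 = 1350
    Σ(formed) = 2901 kJ
  ΔH_1 = 2857 − 2901 = −44 kJ
Reaction 2:
  Bonds broken (reactants):
    C-C: 2 × 336 = 672
    C-H: 8 × 400 = 3200
    O=O: 5 × 514 = 2570
    Σ(broken) = 6442 kJ
  Bonds formed (products):
    C=O: 6 × 782 = 4692
    O-H: 8 × 450 = 3600
    Σ(formed) = 8292 kJ
  ΔH_2 = 6442 − 8292 = −1850 kJ
ΔH_1 − ΔH_2 = +1806 kJ, so reaction 2 has the more negative ΔH; |ΔH_1 − ΔH_2| = 1806 kJ.

Reaction 2, by 1806 kJ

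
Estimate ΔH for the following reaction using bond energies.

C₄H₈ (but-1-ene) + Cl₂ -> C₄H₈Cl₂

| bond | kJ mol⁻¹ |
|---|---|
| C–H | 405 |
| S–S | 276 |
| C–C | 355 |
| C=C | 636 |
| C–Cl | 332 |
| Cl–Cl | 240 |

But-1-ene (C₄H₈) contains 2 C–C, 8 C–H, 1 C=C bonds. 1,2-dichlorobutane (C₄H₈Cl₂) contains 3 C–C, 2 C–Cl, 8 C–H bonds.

ΔH ≈ −143 kJ

Bonds broken (reactants):
  C–C: 2 × 355 = 710
  C–H: 8 × 405 = 3240
  C=C: 1 × 636 = 636
  Cl–Cl: 1 × 240 = 240
  Σ(broken) = 4826 kJ
Bonds formed (products):
  C–C: 3 × 355 = 1065
  C–Cl: 2 × 332 = 664
  C–H: 8 × 405 = 3240
  Σ(formed) = 4969 kJ
ΔH = Σ(broken) − Σ(formed) = 4826 − 4969 = −143 kJ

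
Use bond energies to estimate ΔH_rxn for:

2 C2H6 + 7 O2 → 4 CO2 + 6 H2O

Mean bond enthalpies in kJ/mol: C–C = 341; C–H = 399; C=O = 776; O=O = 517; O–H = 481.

Bonds broken (reactants):
  C–C: 2 × 341 = 682
  C–H: 12 × 399 = 4788
  O=O: 7 × 517 = 3619
  Σ(broken) = 9089 kJ
Bonds formed (products):
  C=O: 8 × 776 = 6208
  O–H: 12 × 481 = 5772
  Σ(formed) = 11980 kJ
ΔH = Σ(broken) − Σ(formed) = 9089 − 11980 = −2891 kJ

ΔH ≈ −2891 kJ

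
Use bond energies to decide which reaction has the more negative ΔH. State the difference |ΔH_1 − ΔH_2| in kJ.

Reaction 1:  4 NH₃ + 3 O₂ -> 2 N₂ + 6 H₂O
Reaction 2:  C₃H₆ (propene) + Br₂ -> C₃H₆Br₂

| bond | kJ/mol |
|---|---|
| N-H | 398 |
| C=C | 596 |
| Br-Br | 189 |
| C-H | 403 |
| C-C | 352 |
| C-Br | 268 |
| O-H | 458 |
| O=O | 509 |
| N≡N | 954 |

Reaction 1:
  Bonds broken (reactants):
    N-H: 12 × 398 = 4776
    O=O: 3 × 509 = 1527
    Σ(broken) = 6303 kJ
  Bonds formed (products):
    N≡N: 2 × 954 = 1908
    O-H: 12 × 458 = 5496
    Σ(formed) = 7404 kJ
  ΔH_1 = 6303 − 7404 = −1101 kJ
Reaction 2:
  Bonds broken (reactants):
    Br-Br: 1 × 189 = 189
    C-C: 1 × 352 = 352
    C-H: 6 × 403 = 2418
    C=C: 1 × 596 = 596
    Σ(broken) = 3555 kJ
  Bonds formed (products):
    C-Br: 2 × 268 = 536
    C-C: 2 × 352 = 704
    C-H: 6 × 403 = 2418
    Σ(formed) = 3658 kJ
  ΔH_2 = 3555 − 3658 = −103 kJ
ΔH_1 − ΔH_2 = −998 kJ, so reaction 1 has the more negative ΔH; |ΔH_1 − ΔH_2| = 998 kJ.

Reaction 1, by 998 kJ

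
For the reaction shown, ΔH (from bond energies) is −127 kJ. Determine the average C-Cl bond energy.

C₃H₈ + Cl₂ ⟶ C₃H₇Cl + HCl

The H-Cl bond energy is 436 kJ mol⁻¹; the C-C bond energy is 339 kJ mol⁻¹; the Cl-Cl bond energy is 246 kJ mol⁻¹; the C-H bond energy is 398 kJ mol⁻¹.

Let D be the C-Cl bond energy.
Σ(broken) = 2×339 + 8×398 + 1×246 = 4108
Σ(formed) = 2×339 + 1×D + 7×398 + 1×436 = 3900 + D
ΔH = Σ(broken) − Σ(formed) = (4108) − (3900 + D) = +208 − D
Setting this equal to −127 kJ gives D = 335 kJ/mol.

D(C-Cl) ≈ 335 kJ/mol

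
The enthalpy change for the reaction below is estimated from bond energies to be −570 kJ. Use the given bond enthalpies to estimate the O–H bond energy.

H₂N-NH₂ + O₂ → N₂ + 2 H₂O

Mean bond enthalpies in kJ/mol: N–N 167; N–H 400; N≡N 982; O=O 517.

D(O–H) ≈ 468 kJ/mol

Let D be the O–H bond energy.
Σ(broken) = 4×400 + 1×167 + 1×517 = 2284
Σ(formed) = 1×982 + 4×D = 982 + 4D
ΔH = Σ(broken) − Σ(formed) = (2284) − (982 + 4D) = +1302 − 4D
Setting this equal to −570 kJ gives 4D = 1872, so D = 468 kJ/mol.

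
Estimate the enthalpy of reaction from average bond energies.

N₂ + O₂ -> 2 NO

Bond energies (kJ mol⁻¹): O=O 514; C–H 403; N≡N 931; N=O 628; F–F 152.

Bonds broken (reactants):
  N≡N: 1 × 931 = 931
  O=O: 1 × 514 = 514
  Σ(broken) = 1445 kJ
Bonds formed (products):
  N=O: 2 × 628 = 1256
  Σ(formed) = 1256 kJ
ΔH = Σ(broken) − Σ(formed) = 1445 − 1256 = +189 kJ

ΔH ≈ +189 kJ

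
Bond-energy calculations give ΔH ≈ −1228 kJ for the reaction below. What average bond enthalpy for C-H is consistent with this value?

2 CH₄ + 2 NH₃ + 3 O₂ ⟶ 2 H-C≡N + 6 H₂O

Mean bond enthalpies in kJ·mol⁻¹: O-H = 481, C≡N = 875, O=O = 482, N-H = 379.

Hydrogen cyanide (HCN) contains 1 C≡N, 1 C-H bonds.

D(C-H) ≈ 429 kJ/mol

Let D be the C-H bond energy.
Σ(broken) = 8×D + 6×379 + 3×482 = 3720 + 8D
Σ(formed) = 2×875 + 2×D + 12×481 = 7522 + 2D
ΔH = Σ(broken) − Σ(formed) = (3720 + 8D) − (7522 + 2D) = −3802 + 6D
Setting this equal to −1228 kJ gives 6D = 2574, so D = 429 kJ/mol.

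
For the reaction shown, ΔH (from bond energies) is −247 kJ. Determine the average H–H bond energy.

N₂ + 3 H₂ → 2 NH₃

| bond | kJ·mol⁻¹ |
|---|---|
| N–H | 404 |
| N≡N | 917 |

Let D be the H–H bond energy.
Σ(broken) = 3×D + 1×917 = 917 + 3D
Σ(formed) = 6×404 = 2424
ΔH = Σ(broken) − Σ(formed) = (917 + 3D) − (2424) = −1507 + 3D
Setting this equal to −247 kJ gives 3D = 1260, so D = 420 kJ/mol.

D(H–H) ≈ 420 kJ/mol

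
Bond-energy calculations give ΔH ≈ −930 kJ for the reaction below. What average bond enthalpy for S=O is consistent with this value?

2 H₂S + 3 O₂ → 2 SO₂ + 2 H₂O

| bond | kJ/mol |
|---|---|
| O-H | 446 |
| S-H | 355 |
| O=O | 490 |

Let D be the S=O bond energy.
Σ(broken) = 3×490 + 4×355 = 2890
Σ(formed) = 4×446 + 4×D = 1784 + 4D
ΔH = Σ(broken) − Σ(formed) = (2890) − (1784 + 4D) = +1106 − 4D
Setting this equal to −930 kJ gives 4D = 2036, so D = 509 kJ/mol.

D(S=O) ≈ 509 kJ/mol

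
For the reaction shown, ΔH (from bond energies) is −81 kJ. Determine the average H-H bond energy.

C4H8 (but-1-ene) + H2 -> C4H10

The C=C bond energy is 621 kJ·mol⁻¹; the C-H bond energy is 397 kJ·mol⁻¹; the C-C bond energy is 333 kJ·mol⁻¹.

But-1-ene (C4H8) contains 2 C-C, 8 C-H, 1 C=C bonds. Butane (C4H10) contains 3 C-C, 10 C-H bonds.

Let D be the H-H bond energy.
Σ(broken) = 2×333 + 8×397 + 1×621 + 1×D = 4463 + D
Σ(formed) = 3×333 + 10×397 = 4969
ΔH = Σ(broken) − Σ(formed) = (4463 + D) − (4969) = −506 + D
Setting this equal to −81 kJ gives D = 425 kJ/mol.

D(H-H) ≈ 425 kJ/mol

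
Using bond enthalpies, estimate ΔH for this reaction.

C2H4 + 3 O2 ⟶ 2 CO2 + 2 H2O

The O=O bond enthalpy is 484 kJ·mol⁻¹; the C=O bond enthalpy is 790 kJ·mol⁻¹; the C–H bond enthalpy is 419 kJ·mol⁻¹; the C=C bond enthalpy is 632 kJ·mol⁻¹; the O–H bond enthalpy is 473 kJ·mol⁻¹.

Bonds broken (reactants):
  C–H: 4 × 419 = 1676
  C=C: 1 × 632 = 632
  O=O: 3 × 484 = 1452
  Σ(broken) = 3760 kJ
Bonds formed (products):
  C=O: 4 × 790 = 3160
  O–H: 4 × 473 = 1892
  Σ(formed) = 5052 kJ
ΔH = Σ(broken) − Σ(formed) = 3760 − 5052 = −1292 kJ

ΔH ≈ −1292 kJ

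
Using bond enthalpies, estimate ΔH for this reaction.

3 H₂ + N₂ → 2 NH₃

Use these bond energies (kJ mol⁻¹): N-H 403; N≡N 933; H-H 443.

ΔH ≈ −156 kJ

Bonds broken (reactants):
  H-H: 3 × 443 = 1329
  N≡N: 1 × 933 = 933
  Σ(broken) = 2262 kJ
Bonds formed (products):
  N-H: 6 × 403 = 2418
  Σ(formed) = 2418 kJ
ΔH = Σ(broken) − Σ(formed) = 2262 − 2418 = −156 kJ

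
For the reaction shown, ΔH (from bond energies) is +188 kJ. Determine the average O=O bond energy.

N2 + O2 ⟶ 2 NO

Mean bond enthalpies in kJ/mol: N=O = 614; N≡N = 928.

D(O=O) ≈ 488 kJ/mol

Let D be the O=O bond energy.
Σ(broken) = 1×928 + 1×D = 928 + D
Σ(formed) = 2×614 = 1228
ΔH = Σ(broken) − Σ(formed) = (928 + D) − (1228) = −300 + D
Setting this equal to +188 kJ gives D = 488 kJ/mol.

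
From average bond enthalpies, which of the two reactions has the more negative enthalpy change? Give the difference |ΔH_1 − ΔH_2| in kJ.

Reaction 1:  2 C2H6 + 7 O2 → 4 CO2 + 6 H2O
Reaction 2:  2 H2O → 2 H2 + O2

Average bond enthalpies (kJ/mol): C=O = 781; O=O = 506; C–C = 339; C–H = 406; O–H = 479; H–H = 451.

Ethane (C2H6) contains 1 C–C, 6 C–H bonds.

Reaction 1:
  Bonds broken (reactants):
    C–C: 2 × 339 = 678
    C–H: 12 × 406 = 4872
    O=O: 7 × 506 = 3542
    Σ(broken) = 9092 kJ
  Bonds formed (products):
    C=O: 8 × 781 = 6248
    O–H: 12 × 479 = 5748
    Σ(formed) = 11996 kJ
  ΔH_1 = 9092 − 11996 = −2904 kJ
Reaction 2:
  Bonds broken (reactants):
    O–H: 4 × 479 = 1916
    Σ(broken) = 1916 kJ
  Bonds formed (products):
    H–H: 2 × 451 = 902
    O=O: 1 × 506 = 506
    Σ(formed) = 1408 kJ
  ΔH_2 = 1916 − 1408 = +508 kJ
ΔH_1 − ΔH_2 = −3412 kJ, so reaction 1 has the more negative ΔH; |ΔH_1 − ΔH_2| = 3412 kJ.

Reaction 1, by 3412 kJ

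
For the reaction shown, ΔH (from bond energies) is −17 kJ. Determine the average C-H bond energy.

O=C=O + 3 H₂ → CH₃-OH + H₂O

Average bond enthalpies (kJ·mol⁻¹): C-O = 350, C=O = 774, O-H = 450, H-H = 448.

Let D be the C-H bond energy.
Σ(broken) = 2×774 + 3×448 = 2892
Σ(formed) = 3×D + 1×350 + 3×450 = 1700 + 3D
ΔH = Σ(broken) − Σ(formed) = (2892) − (1700 + 3D) = +1192 − 3D
Setting this equal to −17 kJ gives 3D = 1209, so D = 403 kJ/mol.

D(C-H) ≈ 403 kJ/mol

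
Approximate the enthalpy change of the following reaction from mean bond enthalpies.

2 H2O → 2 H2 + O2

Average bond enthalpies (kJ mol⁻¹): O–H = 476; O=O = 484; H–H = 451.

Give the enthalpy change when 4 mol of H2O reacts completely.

ΔH = +1036 kJ

Bonds broken (reactants):
  O–H: 4 × 476 = 1904
  Σ(broken) = 1904 kJ
Bonds formed (products):
  H–H: 2 × 451 = 902
  O=O: 1 × 484 = 484
  Σ(formed) = 1386 kJ
ΔH = Σ(broken) − Σ(formed) = 1904 − 1386 = +518 kJ
For 2× the reaction as written: 2 × (+518) = +1036 kJ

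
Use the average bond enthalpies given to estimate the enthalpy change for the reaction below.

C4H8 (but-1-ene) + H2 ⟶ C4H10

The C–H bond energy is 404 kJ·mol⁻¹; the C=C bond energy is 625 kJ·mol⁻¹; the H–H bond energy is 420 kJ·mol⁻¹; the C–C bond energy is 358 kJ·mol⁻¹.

Bonds broken (reactants):
  C–C: 2 × 358 = 716
  C–H: 8 × 404 = 3232
  C=C: 1 × 625 = 625
  H–H: 1 × 420 = 420
  Σ(broken) = 4993 kJ
Bonds formed (products):
  C–C: 3 × 358 = 1074
  C–H: 10 × 404 = 4040
  Σ(formed) = 5114 kJ
ΔH = Σ(broken) − Σ(formed) = 4993 − 5114 = −121 kJ

ΔH ≈ −121 kJ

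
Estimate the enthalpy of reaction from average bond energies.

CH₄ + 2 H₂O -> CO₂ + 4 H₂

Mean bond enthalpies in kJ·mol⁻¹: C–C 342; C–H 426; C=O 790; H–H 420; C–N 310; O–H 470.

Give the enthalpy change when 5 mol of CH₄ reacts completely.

ΔH = +1620 kJ

Bonds broken (reactants):
  C–H: 4 × 426 = 1704
  O–H: 4 × 470 = 1880
  Σ(broken) = 3584 kJ
Bonds formed (products):
  C=O: 2 × 790 = 1580
  H–H: 4 × 420 = 1680
  Σ(formed) = 3260 kJ
ΔH = Σ(broken) − Σ(formed) = 3584 − 3260 = +324 kJ
For 5× the reaction as written: 5 × (+324) = +1620 kJ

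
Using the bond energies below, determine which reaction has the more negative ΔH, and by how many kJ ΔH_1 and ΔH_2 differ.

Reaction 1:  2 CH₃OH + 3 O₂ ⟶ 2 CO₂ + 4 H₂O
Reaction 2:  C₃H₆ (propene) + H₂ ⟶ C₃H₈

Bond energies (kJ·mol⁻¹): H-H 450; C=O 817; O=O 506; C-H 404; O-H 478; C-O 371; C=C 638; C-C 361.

Reaction 1, by 1371 kJ

Reaction 1:
  Bonds broken (reactants):
    C-H: 6 × 404 = 2424
    C-O: 2 × 371 = 742
    O-H: 2 × 478 = 956
    O=O: 3 × 506 = 1518
    Σ(broken) = 5640 kJ
  Bonds formed (products):
    C=O: 4 × 817 = 3268
    O-H: 8 × 478 = 3824
    Σ(formed) = 7092 kJ
  ΔH_1 = 5640 − 7092 = −1452 kJ
Reaction 2:
  Bonds broken (reactants):
    C-C: 1 × 361 = 361
    C-H: 6 × 404 = 2424
    C=C: 1 × 638 = 638
    H-H: 1 × 450 = 450
    Σ(broken) = 3873 kJ
  Bonds formed (products):
    C-C: 2 × 361 = 722
    C-H: 8 × 404 = 3232
    Σ(formed) = 3954 kJ
  ΔH_2 = 3873 − 3954 = −81 kJ
ΔH_1 − ΔH_2 = −1371 kJ, so reaction 1 has the more negative ΔH; |ΔH_1 − ΔH_2| = 1371 kJ.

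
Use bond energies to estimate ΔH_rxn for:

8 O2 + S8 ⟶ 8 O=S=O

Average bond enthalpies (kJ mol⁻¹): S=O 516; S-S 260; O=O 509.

Bonds broken (reactants):
  O=O: 8 × 509 = 4072
  S-S: 8 × 260 = 2080
  Σ(broken) = 6152 kJ
Bonds formed (products):
  S=O: 16 × 516 = 8256
  Σ(formed) = 8256 kJ
ΔH = Σ(broken) − Σ(formed) = 6152 − 8256 = −2104 kJ

ΔH ≈ −2104 kJ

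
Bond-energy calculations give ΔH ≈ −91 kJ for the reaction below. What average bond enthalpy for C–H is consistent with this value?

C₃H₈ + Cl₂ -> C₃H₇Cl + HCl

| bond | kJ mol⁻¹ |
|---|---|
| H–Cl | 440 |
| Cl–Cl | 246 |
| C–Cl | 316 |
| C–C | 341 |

Let D be the C–H bond energy.
Σ(broken) = 2×341 + 8×D + 1×246 = 928 + 8D
Σ(formed) = 2×341 + 1×316 + 7×D + 1×440 = 1438 + 7D
ΔH = Σ(broken) − Σ(formed) = (928 + 8D) − (1438 + 7D) = −510 + D
Setting this equal to −91 kJ gives D = 419 kJ/mol.

D(C–H) ≈ 419 kJ/mol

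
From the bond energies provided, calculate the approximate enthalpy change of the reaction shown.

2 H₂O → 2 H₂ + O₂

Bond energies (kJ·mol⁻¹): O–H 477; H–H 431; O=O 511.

Bonds broken (reactants):
  O–H: 4 × 477 = 1908
  Σ(broken) = 1908 kJ
Bonds formed (products):
  H–H: 2 × 431 = 862
  O=O: 1 × 511 = 511
  Σ(formed) = 1373 kJ
ΔH = Σ(broken) − Σ(formed) = 1908 − 1373 = +535 kJ

ΔH ≈ +535 kJ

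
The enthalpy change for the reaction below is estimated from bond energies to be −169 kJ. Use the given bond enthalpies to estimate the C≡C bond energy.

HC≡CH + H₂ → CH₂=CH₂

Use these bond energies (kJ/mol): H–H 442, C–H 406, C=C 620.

Let D be the C≡C bond energy.
Σ(broken) = 1×D + 2×406 + 1×442 = 1254 + D
Σ(formed) = 4×406 + 1×620 = 2244
ΔH = Σ(broken) − Σ(formed) = (1254 + D) − (2244) = −990 + D
Setting this equal to −169 kJ gives D = 821 kJ/mol.

D(C≡C) ≈ 821 kJ/mol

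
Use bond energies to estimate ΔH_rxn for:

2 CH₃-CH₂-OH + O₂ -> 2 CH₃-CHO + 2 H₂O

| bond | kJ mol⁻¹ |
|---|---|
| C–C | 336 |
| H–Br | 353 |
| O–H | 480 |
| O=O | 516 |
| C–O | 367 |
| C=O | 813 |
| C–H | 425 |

Bonds broken (reactants):
  C–C: 2 × 336 = 672
  C–H: 10 × 425 = 4250
  C–O: 2 × 367 = 734
  O–H: 2 × 480 = 960
  O=O: 1 × 516 = 516
  Σ(broken) = 7132 kJ
Bonds formed (products):
  C–C: 2 × 336 = 672
  C–H: 8 × 425 = 3400
  C=O: 2 × 813 = 1626
  O–H: 4 × 480 = 1920
  Σ(formed) = 7618 kJ
ΔH = Σ(broken) − Σ(formed) = 7132 − 7618 = −486 kJ

ΔH ≈ −486 kJ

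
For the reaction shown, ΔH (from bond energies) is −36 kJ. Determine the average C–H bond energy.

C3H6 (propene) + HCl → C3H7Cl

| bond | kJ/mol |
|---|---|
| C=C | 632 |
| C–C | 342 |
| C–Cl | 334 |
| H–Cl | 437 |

Let D be the C–H bond energy.
Σ(broken) = 1×342 + 6×D + 1×632 + 1×437 = 1411 + 6D
Σ(formed) = 2×342 + 1×334 + 7×D = 1018 + 7D
ΔH = Σ(broken) − Σ(formed) = (1411 + 6D) − (1018 + 7D) = +393 − D
Setting this equal to −36 kJ gives D = 429 kJ/mol.

D(C–H) ≈ 429 kJ/mol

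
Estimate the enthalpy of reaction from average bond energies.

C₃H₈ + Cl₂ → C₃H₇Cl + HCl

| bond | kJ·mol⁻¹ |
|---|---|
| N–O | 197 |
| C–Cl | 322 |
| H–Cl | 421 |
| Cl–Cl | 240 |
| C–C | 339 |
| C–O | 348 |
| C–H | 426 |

Bonds broken (reactants):
  C–C: 2 × 339 = 678
  C–H: 8 × 426 = 3408
  Cl–Cl: 1 × 240 = 240
  Σ(broken) = 4326 kJ
Bonds formed (products):
  C–C: 2 × 339 = 678
  C–Cl: 1 × 322 = 322
  C–H: 7 × 426 = 2982
  H–Cl: 1 × 421 = 421
  Σ(formed) = 4403 kJ
ΔH = Σ(broken) − Σ(formed) = 4326 − 4403 = −77 kJ

ΔH ≈ −77 kJ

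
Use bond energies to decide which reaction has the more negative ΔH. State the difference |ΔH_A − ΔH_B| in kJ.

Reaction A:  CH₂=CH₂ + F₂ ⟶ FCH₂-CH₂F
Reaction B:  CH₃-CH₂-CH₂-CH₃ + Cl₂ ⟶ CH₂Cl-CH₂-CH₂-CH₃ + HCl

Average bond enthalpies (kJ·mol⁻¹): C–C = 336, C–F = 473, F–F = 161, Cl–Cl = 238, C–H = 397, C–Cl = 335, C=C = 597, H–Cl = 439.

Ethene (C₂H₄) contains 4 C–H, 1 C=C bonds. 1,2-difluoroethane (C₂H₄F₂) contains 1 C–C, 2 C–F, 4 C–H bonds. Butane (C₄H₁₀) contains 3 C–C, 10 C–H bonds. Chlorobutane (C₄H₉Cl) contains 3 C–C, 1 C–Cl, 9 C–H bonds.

Reaction A:
  Bonds broken (reactants):
    C–H: 4 × 397 = 1588
    C=C: 1 × 597 = 597
    F–F: 1 × 161 = 161
    Σ(broken) = 2346 kJ
  Bonds formed (products):
    C–C: 1 × 336 = 336
    C–F: 2 × 473 = 946
    C–H: 4 × 397 = 1588
    Σ(formed) = 2870 kJ
  ΔH_A = 2346 − 2870 = −524 kJ
Reaction B:
  Bonds broken (reactants):
    C–C: 3 × 336 = 1008
    C–H: 10 × 397 = 3970
    Cl–Cl: 1 × 238 = 238
    Σ(broken) = 5216 kJ
  Bonds formed (products):
    C–C: 3 × 336 = 1008
    C–Cl: 1 × 335 = 335
    C–H: 9 × 397 = 3573
    H–Cl: 1 × 439 = 439
    Σ(formed) = 5355 kJ
  ΔH_B = 5216 − 5355 = −139 kJ
ΔH_A − ΔH_B = −385 kJ, so reaction A has the more negative ΔH; |ΔH_A − ΔH_B| = 385 kJ.

Reaction A, by 385 kJ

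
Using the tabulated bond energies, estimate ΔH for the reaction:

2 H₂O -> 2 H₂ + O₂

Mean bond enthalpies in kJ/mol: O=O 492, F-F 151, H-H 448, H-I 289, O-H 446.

Bonds broken (reactants):
  O-H: 4 × 446 = 1784
  Σ(broken) = 1784 kJ
Bonds formed (products):
  H-H: 2 × 448 = 896
  O=O: 1 × 492 = 492
  Σ(formed) = 1388 kJ
ΔH = Σ(broken) − Σ(formed) = 1784 − 1388 = +396 kJ

ΔH ≈ +396 kJ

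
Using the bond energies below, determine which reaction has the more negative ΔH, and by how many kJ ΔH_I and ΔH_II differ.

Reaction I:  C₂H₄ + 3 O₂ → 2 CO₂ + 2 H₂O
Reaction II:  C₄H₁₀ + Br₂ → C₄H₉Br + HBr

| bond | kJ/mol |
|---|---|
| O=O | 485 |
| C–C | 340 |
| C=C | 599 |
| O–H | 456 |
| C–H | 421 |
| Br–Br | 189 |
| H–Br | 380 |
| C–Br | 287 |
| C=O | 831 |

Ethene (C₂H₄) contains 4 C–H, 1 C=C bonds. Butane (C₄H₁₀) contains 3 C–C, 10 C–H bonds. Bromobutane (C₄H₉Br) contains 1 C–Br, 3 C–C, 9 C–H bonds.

Reaction I:
  Bonds broken (reactants):
    C–H: 4 × 421 = 1684
    C=C: 1 × 599 = 599
    O=O: 3 × 485 = 1455
    Σ(broken) = 3738 kJ
  Bonds formed (products):
    C=O: 4 × 831 = 3324
    O–H: 4 × 456 = 1824
    Σ(formed) = 5148 kJ
  ΔH_I = 3738 − 5148 = −1410 kJ
Reaction II:
  Bonds broken (reactants):
    Br–Br: 1 × 189 = 189
    C–C: 3 × 340 = 1020
    C–H: 10 × 421 = 4210
    Σ(broken) = 5419 kJ
  Bonds formed (products):
    C–Br: 1 × 287 = 287
    C–C: 3 × 340 = 1020
    C–H: 9 × 421 = 3789
    H–Br: 1 × 380 = 380
    Σ(formed) = 5476 kJ
  ΔH_II = 5419 − 5476 = −57 kJ
ΔH_I − ΔH_II = −1353 kJ, so reaction I has the more negative ΔH; |ΔH_I − ΔH_II| = 1353 kJ.

Reaction I, by 1353 kJ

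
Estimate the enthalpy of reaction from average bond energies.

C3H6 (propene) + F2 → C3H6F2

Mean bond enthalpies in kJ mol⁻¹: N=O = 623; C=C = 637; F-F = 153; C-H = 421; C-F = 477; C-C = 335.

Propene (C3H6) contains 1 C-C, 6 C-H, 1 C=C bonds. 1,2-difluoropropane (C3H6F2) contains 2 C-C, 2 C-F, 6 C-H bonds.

Bonds broken (reactants):
  C-C: 1 × 335 = 335
  C-H: 6 × 421 = 2526
  C=C: 1 × 637 = 637
  F-F: 1 × 153 = 153
  Σ(broken) = 3651 kJ
Bonds formed (products):
  C-C: 2 × 335 = 670
  C-F: 2 × 477 = 954
  C-H: 6 × 421 = 2526
  Σ(formed) = 4150 kJ
ΔH = Σ(broken) − Σ(formed) = 3651 − 4150 = −499 kJ

ΔH ≈ −499 kJ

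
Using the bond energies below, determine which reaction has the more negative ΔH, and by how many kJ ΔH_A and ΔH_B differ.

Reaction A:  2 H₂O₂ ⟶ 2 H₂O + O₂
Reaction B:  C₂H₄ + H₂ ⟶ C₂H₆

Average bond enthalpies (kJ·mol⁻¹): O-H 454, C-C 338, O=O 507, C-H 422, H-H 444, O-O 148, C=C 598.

Reaction A:
  Bonds broken (reactants):
    O-H: 4 × 454 = 1816
    O-O: 2 × 148 = 296
    Σ(broken) = 2112 kJ
  Bonds formed (products):
    O-H: 4 × 454 = 1816
    O=O: 1 × 507 = 507
    Σ(formed) = 2323 kJ
  ΔH_A = 2112 − 2323 = −211 kJ
Reaction B:
  Bonds broken (reactants):
    C-H: 4 × 422 = 1688
    C=C: 1 × 598 = 598
    H-H: 1 × 444 = 444
    Σ(broken) = 2730 kJ
  Bonds formed (products):
    C-C: 1 × 338 = 338
    C-H: 6 × 422 = 2532
    Σ(formed) = 2870 kJ
  ΔH_B = 2730 − 2870 = −140 kJ
ΔH_A − ΔH_B = −71 kJ, so reaction A has the more negative ΔH; |ΔH_A − ΔH_B| = 71 kJ.

Reaction A, by 71 kJ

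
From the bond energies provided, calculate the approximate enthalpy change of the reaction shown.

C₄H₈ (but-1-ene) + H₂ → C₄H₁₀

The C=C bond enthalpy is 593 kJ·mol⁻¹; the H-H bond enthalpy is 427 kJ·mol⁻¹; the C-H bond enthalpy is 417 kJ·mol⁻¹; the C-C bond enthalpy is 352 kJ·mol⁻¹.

Bonds broken (reactants):
  C-C: 2 × 352 = 704
  C-H: 8 × 417 = 3336
  C=C: 1 × 593 = 593
  H-H: 1 × 427 = 427
  Σ(broken) = 5060 kJ
Bonds formed (products):
  C-C: 3 × 352 = 1056
  C-H: 10 × 417 = 4170
  Σ(formed) = 5226 kJ
ΔH = Σ(broken) − Σ(formed) = 5060 − 5226 = −166 kJ

ΔH ≈ −166 kJ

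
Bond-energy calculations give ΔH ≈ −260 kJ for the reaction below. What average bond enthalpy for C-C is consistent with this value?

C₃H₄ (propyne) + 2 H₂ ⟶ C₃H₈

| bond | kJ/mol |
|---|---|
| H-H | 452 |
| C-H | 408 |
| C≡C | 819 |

Let D be the C-C bond energy.
Σ(broken) = 1×819 + 1×D + 4×408 + 2×452 = 3355 + D
Σ(formed) = 2×D + 8×408 = 3264 + 2D
ΔH = Σ(broken) − Σ(formed) = (3355 + D) − (3264 + 2D) = +91 − D
Setting this equal to −260 kJ gives D = 351 kJ/mol.

D(C-C) ≈ 351 kJ/mol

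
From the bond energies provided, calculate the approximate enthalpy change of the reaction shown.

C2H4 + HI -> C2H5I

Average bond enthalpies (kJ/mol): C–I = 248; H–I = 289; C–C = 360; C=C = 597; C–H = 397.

Bonds broken (reactants):
  C–H: 4 × 397 = 1588
  C=C: 1 × 597 = 597
  H–I: 1 × 289 = 289
  Σ(broken) = 2474 kJ
Bonds formed (products):
  C–C: 1 × 360 = 360
  C–H: 5 × 397 = 1985
  C–I: 1 × 248 = 248
  Σ(formed) = 2593 kJ
ΔH = Σ(broken) − Σ(formed) = 2474 − 2593 = −119 kJ

ΔH ≈ −119 kJ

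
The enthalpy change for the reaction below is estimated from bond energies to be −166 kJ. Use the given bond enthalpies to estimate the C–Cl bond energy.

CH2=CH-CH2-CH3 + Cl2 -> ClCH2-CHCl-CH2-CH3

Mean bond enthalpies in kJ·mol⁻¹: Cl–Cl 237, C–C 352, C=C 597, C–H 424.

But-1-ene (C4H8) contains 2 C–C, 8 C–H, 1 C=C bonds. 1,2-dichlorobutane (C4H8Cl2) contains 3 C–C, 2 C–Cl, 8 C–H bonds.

Let D be the C–Cl bond energy.
Σ(broken) = 2×352 + 8×424 + 1×597 + 1×237 = 4930
Σ(formed) = 3×352 + 2×D + 8×424 = 4448 + 2D
ΔH = Σ(broken) − Σ(formed) = (4930) − (4448 + 2D) = +482 − 2D
Setting this equal to −166 kJ gives 2D = 648, so D = 324 kJ/mol.

D(C–Cl) ≈ 324 kJ/mol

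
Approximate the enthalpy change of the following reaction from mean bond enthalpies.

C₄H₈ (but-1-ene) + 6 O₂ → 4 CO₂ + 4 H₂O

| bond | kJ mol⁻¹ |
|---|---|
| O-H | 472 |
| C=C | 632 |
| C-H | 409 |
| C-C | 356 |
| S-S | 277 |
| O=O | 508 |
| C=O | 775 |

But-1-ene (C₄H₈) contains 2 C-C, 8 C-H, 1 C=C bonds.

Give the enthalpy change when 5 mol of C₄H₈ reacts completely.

Bonds broken (reactants):
  C-C: 2 × 356 = 712
  C-H: 8 × 409 = 3272
  C=C: 1 × 632 = 632
  O=O: 6 × 508 = 3048
  Σ(broken) = 7664 kJ
Bonds formed (products):
  C=O: 8 × 775 = 6200
  O-H: 8 × 472 = 3776
  Σ(formed) = 9976 kJ
ΔH = Σ(broken) − Σ(formed) = 7664 − 9976 = −2312 kJ
For 5× the reaction as written: 5 × (−2312) = −11560 kJ

ΔH = −11560 kJ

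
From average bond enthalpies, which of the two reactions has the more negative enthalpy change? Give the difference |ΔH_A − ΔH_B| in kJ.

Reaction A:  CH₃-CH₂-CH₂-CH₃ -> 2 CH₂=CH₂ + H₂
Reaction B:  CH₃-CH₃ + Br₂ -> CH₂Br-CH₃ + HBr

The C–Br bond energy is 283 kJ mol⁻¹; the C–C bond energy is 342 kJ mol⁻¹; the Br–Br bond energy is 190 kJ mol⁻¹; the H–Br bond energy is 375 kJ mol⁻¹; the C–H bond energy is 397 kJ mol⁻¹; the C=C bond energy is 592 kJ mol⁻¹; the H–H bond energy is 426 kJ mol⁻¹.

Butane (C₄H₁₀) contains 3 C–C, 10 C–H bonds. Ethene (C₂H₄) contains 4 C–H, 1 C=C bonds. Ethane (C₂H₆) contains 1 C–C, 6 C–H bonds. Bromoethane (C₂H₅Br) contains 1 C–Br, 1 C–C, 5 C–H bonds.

Reaction B, by 281 kJ

Reaction A:
  Bonds broken (reactants):
    C–C: 3 × 342 = 1026
    C–H: 10 × 397 = 3970
    Σ(broken) = 4996 kJ
  Bonds formed (products):
    C–H: 8 × 397 = 3176
    C=C: 2 × 592 = 1184
    H–H: 1 × 426 = 426
    Σ(formed) = 4786 kJ
  ΔH_A = 4996 − 4786 = +210 kJ
Reaction B:
  Bonds broken (reactants):
    Br–Br: 1 × 190 = 190
    C–C: 1 × 342 = 342
    C–H: 6 × 397 = 2382
    Σ(broken) = 2914 kJ
  Bonds formed (products):
    C–Br: 1 × 283 = 283
    C–C: 1 × 342 = 342
    C–H: 5 × 397 = 1985
    H–Br: 1 × 375 = 375
    Σ(formed) = 2985 kJ
  ΔH_B = 2914 − 2985 = −71 kJ
ΔH_A − ΔH_B = +281 kJ, so reaction B has the more negative ΔH; |ΔH_A − ΔH_B| = 281 kJ.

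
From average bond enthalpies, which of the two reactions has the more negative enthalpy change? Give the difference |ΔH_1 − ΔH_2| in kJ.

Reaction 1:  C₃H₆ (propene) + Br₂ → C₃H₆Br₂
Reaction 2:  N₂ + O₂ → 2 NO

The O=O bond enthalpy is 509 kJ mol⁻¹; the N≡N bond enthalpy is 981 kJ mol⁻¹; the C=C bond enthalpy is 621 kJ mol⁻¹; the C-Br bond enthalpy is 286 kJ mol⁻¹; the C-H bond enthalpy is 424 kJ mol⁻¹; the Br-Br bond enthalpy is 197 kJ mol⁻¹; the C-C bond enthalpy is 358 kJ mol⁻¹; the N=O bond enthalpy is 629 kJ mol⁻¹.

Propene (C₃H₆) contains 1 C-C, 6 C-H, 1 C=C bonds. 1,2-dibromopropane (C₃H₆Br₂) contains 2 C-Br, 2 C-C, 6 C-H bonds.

Reaction 1, by 344 kJ

Reaction 1:
  Bonds broken (reactants):
    Br-Br: 1 × 197 = 197
    C-C: 1 × 358 = 358
    C-H: 6 × 424 = 2544
    C=C: 1 × 621 = 621
    Σ(broken) = 3720 kJ
  Bonds formed (products):
    C-Br: 2 × 286 = 572
    C-C: 2 × 358 = 716
    C-H: 6 × 424 = 2544
    Σ(formed) = 3832 kJ
  ΔH_1 = 3720 − 3832 = −112 kJ
Reaction 2:
  Bonds broken (reactants):
    N≡N: 1 × 981 = 981
    O=O: 1 × 509 = 509
    Σ(broken) = 1490 kJ
  Bonds formed (products):
    N=O: 2 × 629 = 1258
    Σ(formed) = 1258 kJ
  ΔH_2 = 1490 − 1258 = +232 kJ
ΔH_1 − ΔH_2 = −344 kJ, so reaction 1 has the more negative ΔH; |ΔH_1 − ΔH_2| = 344 kJ.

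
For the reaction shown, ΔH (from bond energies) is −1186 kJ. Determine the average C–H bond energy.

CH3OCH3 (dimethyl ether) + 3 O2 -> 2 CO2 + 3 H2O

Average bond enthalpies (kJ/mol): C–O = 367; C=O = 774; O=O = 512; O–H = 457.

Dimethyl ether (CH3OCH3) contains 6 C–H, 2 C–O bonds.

Let D be the C–H bond energy.
Σ(broken) = 6×D + 2×367 + 3×512 = 2270 + 6D
Σ(formed) = 4×774 + 6×457 = 5838
ΔH = Σ(broken) − Σ(formed) = (2270 + 6D) − (5838) = −3568 + 6D
Setting this equal to −1186 kJ gives 6D = 2382, so D = 397 kJ/mol.

D(C–H) ≈ 397 kJ/mol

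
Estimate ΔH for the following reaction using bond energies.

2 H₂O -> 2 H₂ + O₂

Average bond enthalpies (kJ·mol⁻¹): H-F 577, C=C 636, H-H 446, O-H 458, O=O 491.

ΔH ≈ +449 kJ

Bonds broken (reactants):
  O-H: 4 × 458 = 1832
  Σ(broken) = 1832 kJ
Bonds formed (products):
  H-H: 2 × 446 = 892
  O=O: 1 × 491 = 491
  Σ(formed) = 1383 kJ
ΔH = Σ(broken) − Σ(formed) = 1832 − 1383 = +449 kJ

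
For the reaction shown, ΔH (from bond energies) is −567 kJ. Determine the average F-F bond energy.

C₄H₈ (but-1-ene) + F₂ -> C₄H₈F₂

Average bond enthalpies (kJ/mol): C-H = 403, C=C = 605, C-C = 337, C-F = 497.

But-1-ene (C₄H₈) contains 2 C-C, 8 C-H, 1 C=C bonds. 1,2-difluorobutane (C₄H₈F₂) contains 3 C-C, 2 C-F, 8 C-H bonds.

Let D be the F-F bond energy.
Σ(broken) = 2×337 + 8×403 + 1×605 + 1×D = 4503 + D
Σ(formed) = 3×337 + 2×497 + 8×403 = 5229
ΔH = Σ(broken) − Σ(formed) = (4503 + D) − (5229) = −726 + D
Setting this equal to −567 kJ gives D = 159 kJ/mol.

D(F-F) ≈ 159 kJ/mol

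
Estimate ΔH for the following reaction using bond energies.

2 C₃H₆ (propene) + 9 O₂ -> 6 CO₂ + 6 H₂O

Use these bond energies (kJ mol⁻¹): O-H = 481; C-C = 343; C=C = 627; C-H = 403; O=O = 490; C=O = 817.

Bonds broken (reactants):
  C-C: 2 × 343 = 686
  C-H: 12 × 403 = 4836
  C=C: 2 × 627 = 1254
  O=O: 9 × 490 = 4410
  Σ(broken) = 11186 kJ
Bonds formed (products):
  C=O: 12 × 817 = 9804
  O-H: 12 × 481 = 5772
  Σ(formed) = 15576 kJ
ΔH = Σ(broken) − Σ(formed) = 11186 − 15576 = −4390 kJ

ΔH ≈ −4390 kJ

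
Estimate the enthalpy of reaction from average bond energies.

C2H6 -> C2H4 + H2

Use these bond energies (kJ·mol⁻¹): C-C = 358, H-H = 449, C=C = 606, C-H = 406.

ΔH ≈ +115 kJ

Bonds broken (reactants):
  C-C: 1 × 358 = 358
  C-H: 6 × 406 = 2436
  Σ(broken) = 2794 kJ
Bonds formed (products):
  C-H: 4 × 406 = 1624
  C=C: 1 × 606 = 606
  H-H: 1 × 449 = 449
  Σ(formed) = 2679 kJ
ΔH = Σ(broken) − Σ(formed) = 2794 − 2679 = +115 kJ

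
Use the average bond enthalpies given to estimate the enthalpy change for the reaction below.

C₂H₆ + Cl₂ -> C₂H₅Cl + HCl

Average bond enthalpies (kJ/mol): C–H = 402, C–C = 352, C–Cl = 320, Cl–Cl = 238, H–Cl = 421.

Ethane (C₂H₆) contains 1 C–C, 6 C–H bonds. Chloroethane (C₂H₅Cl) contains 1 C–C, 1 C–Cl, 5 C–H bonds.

Bonds broken (reactants):
  C–C: 1 × 352 = 352
  C–H: 6 × 402 = 2412
  Cl–Cl: 1 × 238 = 238
  Σ(broken) = 3002 kJ
Bonds formed (products):
  C–C: 1 × 352 = 352
  C–Cl: 1 × 320 = 320
  C–H: 5 × 402 = 2010
  H–Cl: 1 × 421 = 421
  Σ(formed) = 3103 kJ
ΔH = Σ(broken) − Σ(formed) = 3002 − 3103 = −101 kJ

ΔH ≈ −101 kJ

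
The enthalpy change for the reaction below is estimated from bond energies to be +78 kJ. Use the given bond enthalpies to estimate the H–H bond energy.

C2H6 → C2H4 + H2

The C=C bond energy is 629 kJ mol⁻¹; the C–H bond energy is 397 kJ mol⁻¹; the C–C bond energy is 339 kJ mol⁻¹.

Let D be the H–H bond energy.
Σ(broken) = 1×339 + 6×397 = 2721
Σ(formed) = 4×397 + 1×629 + 1×D = 2217 + D
ΔH = Σ(broken) − Σ(formed) = (2721) − (2217 + D) = +504 − D
Setting this equal to +78 kJ gives D = 426 kJ/mol.

D(H–H) ≈ 426 kJ/mol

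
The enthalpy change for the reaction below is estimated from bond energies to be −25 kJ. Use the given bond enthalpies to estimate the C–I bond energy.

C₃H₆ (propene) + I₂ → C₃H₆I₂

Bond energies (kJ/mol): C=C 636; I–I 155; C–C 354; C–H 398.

Let D be the C–I bond energy.
Σ(broken) = 1×354 + 6×398 + 1×636 + 1×155 = 3533
Σ(formed) = 2×354 + 6×398 + 2×D = 3096 + 2D
ΔH = Σ(broken) − Σ(formed) = (3533) − (3096 + 2D) = +437 − 2D
Setting this equal to −25 kJ gives 2D = 462, so D = 231 kJ/mol.

D(C–I) ≈ 231 kJ/mol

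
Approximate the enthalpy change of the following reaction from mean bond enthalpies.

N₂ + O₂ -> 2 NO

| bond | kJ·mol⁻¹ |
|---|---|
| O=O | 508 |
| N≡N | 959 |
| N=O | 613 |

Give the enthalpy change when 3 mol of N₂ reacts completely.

ΔH = +723 kJ

Bonds broken (reactants):
  N≡N: 1 × 959 = 959
  O=O: 1 × 508 = 508
  Σ(broken) = 1467 kJ
Bonds formed (products):
  N=O: 2 × 613 = 1226
  Σ(formed) = 1226 kJ
ΔH = Σ(broken) − Σ(formed) = 1467 − 1226 = +241 kJ
For 3× the reaction as written: 3 × (+241) = +723 kJ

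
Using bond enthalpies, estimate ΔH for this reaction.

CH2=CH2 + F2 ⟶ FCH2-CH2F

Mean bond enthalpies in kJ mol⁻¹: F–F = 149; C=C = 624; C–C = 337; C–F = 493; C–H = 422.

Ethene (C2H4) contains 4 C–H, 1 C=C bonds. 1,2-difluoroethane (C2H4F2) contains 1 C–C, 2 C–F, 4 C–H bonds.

Bonds broken (reactants):
  C–H: 4 × 422 = 1688
  C=C: 1 × 624 = 624
  F–F: 1 × 149 = 149
  Σ(broken) = 2461 kJ
Bonds formed (products):
  C–C: 1 × 337 = 337
  C–F: 2 × 493 = 986
  C–H: 4 × 422 = 1688
  Σ(formed) = 3011 kJ
ΔH = Σ(broken) − Σ(formed) = 2461 − 3011 = −550 kJ

ΔH ≈ −550 kJ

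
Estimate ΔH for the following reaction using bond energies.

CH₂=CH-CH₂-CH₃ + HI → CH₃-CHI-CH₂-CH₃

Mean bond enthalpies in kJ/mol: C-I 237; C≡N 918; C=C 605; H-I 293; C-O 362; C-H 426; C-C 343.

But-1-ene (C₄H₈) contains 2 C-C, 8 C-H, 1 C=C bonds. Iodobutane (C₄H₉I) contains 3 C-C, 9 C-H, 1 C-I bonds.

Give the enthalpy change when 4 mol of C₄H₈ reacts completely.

Bonds broken (reactants):
  C-C: 2 × 343 = 686
  C-H: 8 × 426 = 3408
  C=C: 1 × 605 = 605
  H-I: 1 × 293 = 293
  Σ(broken) = 4992 kJ
Bonds formed (products):
  C-C: 3 × 343 = 1029
  C-H: 9 × 426 = 3834
  C-I: 1 × 237 = 237
  Σ(formed) = 5100 kJ
ΔH = Σ(broken) − Σ(formed) = 4992 − 5100 = −108 kJ
For 4× the reaction as written: 4 × (−108) = −432 kJ

ΔH = −432 kJ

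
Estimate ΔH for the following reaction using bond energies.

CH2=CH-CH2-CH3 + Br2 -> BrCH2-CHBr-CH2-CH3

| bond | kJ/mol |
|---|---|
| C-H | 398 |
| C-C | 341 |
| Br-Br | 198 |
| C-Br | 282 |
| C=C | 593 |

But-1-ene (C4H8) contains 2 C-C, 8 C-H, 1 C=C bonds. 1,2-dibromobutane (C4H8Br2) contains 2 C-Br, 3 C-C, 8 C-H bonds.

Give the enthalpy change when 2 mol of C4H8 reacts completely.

Bonds broken (reactants):
  Br-Br: 1 × 198 = 198
  C-C: 2 × 341 = 682
  C-H: 8 × 398 = 3184
  C=C: 1 × 593 = 593
  Σ(broken) = 4657 kJ
Bonds formed (products):
  C-Br: 2 × 282 = 564
  C-C: 3 × 341 = 1023
  C-H: 8 × 398 = 3184
  Σ(formed) = 4771 kJ
ΔH = Σ(broken) − Σ(formed) = 4657 − 4771 = −114 kJ
For 2× the reaction as written: 2 × (−114) = −228 kJ

ΔH = −228 kJ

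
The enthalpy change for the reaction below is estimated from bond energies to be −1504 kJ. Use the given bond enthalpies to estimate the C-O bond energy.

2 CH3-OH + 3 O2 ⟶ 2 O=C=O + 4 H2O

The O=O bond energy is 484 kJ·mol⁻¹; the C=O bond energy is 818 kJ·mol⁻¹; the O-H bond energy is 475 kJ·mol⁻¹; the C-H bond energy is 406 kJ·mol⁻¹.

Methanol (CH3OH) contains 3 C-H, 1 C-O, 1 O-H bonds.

Let D be the C-O bond energy.
Σ(broken) = 6×406 + 2×D + 2×475 + 3×484 = 4838 + 2D
Σ(formed) = 4×818 + 8×475 = 7072
ΔH = Σ(broken) − Σ(formed) = (4838 + 2D) − (7072) = −2234 + 2D
Setting this equal to −1504 kJ gives 2D = 730, so D = 365 kJ/mol.

D(C-O) ≈ 365 kJ/mol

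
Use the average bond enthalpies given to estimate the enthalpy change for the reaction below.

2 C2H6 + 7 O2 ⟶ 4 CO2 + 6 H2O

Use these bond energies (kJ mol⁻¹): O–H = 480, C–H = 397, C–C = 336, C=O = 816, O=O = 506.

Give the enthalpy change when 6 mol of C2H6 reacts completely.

ΔH = −9930 kJ

Bonds broken (reactants):
  C–C: 2 × 336 = 672
  C–H: 12 × 397 = 4764
  O=O: 7 × 506 = 3542
  Σ(broken) = 8978 kJ
Bonds formed (products):
  C=O: 8 × 816 = 6528
  O–H: 12 × 480 = 5760
  Σ(formed) = 12288 kJ
ΔH = Σ(broken) − Σ(formed) = 8978 − 12288 = −3310 kJ
For 3× the reaction as written: 3 × (−3310) = −9930 kJ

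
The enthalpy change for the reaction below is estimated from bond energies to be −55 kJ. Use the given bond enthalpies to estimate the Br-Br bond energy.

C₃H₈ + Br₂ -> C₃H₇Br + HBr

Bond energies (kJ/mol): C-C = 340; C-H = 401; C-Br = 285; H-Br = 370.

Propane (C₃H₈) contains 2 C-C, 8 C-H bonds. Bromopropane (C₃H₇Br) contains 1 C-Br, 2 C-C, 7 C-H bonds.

Let D be the Br-Br bond energy.
Σ(broken) = 1×D + 2×340 + 8×401 = 3888 + D
Σ(formed) = 1×285 + 2×340 + 7×401 + 1×370 = 4142
ΔH = Σ(broken) − Σ(formed) = (3888 + D) − (4142) = −254 + D
Setting this equal to −55 kJ gives D = 199 kJ/mol.

D(Br-Br) ≈ 199 kJ/mol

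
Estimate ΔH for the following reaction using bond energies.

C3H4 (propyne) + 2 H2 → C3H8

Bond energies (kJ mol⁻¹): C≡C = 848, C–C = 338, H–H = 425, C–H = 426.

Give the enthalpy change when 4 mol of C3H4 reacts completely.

ΔH = −1376 kJ

Bonds broken (reactants):
  C≡C: 1 × 848 = 848
  C–C: 1 × 338 = 338
  C–H: 4 × 426 = 1704
  H–H: 2 × 425 = 850
  Σ(broken) = 3740 kJ
Bonds formed (products):
  C–C: 2 × 338 = 676
  C–H: 8 × 426 = 3408
  Σ(formed) = 4084 kJ
ΔH = Σ(broken) − Σ(formed) = 3740 − 4084 = −344 kJ
For 4× the reaction as written: 4 × (−344) = −1376 kJ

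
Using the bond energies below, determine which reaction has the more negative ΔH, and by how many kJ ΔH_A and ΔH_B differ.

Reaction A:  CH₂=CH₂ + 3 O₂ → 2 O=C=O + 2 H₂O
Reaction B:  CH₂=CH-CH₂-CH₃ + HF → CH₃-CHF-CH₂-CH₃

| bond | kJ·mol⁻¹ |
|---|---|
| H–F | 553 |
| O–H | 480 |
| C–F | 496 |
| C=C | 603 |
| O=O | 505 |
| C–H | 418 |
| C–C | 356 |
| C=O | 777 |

Reaction A, by 1124 kJ

Reaction A:
  Bonds broken (reactants):
    C–H: 4 × 418 = 1672
    C=C: 1 × 603 = 603
    O=O: 3 × 505 = 1515
    Σ(broken) = 3790 kJ
  Bonds formed (products):
    C=O: 4 × 777 = 3108
    O–H: 4 × 480 = 1920
    Σ(formed) = 5028 kJ
  ΔH_A = 3790 − 5028 = −1238 kJ
Reaction B:
  Bonds broken (reactants):
    C–C: 2 × 356 = 712
    C–H: 8 × 418 = 3344
    C=C: 1 × 603 = 603
    H–F: 1 × 553 = 553
    Σ(broken) = 5212 kJ
  Bonds formed (products):
    C–C: 3 × 356 = 1068
    C–F: 1 × 496 = 496
    C–H: 9 × 418 = 3762
    Σ(formed) = 5326 kJ
  ΔH_B = 5212 − 5326 = −114 kJ
ΔH_A − ΔH_B = −1124 kJ, so reaction A has the more negative ΔH; |ΔH_A − ΔH_B| = 1124 kJ.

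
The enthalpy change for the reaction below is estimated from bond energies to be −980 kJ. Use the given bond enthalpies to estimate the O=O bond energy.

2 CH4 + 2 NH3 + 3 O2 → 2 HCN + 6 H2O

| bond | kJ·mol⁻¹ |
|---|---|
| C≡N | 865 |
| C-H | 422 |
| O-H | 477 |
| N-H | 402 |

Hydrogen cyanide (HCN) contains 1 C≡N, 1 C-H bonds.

Let D be the O=O bond energy.
Σ(broken) = 8×422 + 6×402 + 3×D = 5788 + 3D
Σ(formed) = 2×865 + 2×422 + 12×477 = 8298
ΔH = Σ(broken) − Σ(formed) = (5788 + 3D) − (8298) = −2510 + 3D
Setting this equal to −980 kJ gives 3D = 1530, so D = 510 kJ/mol.

D(O=O) ≈ 510 kJ/mol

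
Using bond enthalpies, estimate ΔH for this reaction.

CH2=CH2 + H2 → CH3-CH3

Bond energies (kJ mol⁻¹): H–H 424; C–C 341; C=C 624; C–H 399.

Bonds broken (reactants):
  C–H: 4 × 399 = 1596
  C=C: 1 × 624 = 624
  H–H: 1 × 424 = 424
  Σ(broken) = 2644 kJ
Bonds formed (products):
  C–C: 1 × 341 = 341
  C–H: 6 × 399 = 2394
  Σ(formed) = 2735 kJ
ΔH = Σ(broken) − Σ(formed) = 2644 − 2735 = −91 kJ

ΔH ≈ −91 kJ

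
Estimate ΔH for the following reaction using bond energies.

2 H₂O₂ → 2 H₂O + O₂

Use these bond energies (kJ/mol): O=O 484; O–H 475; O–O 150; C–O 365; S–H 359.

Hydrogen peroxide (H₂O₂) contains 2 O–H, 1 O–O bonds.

ΔH ≈ −184 kJ

Bonds broken (reactants):
  O–H: 4 × 475 = 1900
  O–O: 2 × 150 = 300
  Σ(broken) = 2200 kJ
Bonds formed (products):
  O–H: 4 × 475 = 1900
  O=O: 1 × 484 = 484
  Σ(formed) = 2384 kJ
ΔH = Σ(broken) − Σ(formed) = 2200 − 2384 = −184 kJ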